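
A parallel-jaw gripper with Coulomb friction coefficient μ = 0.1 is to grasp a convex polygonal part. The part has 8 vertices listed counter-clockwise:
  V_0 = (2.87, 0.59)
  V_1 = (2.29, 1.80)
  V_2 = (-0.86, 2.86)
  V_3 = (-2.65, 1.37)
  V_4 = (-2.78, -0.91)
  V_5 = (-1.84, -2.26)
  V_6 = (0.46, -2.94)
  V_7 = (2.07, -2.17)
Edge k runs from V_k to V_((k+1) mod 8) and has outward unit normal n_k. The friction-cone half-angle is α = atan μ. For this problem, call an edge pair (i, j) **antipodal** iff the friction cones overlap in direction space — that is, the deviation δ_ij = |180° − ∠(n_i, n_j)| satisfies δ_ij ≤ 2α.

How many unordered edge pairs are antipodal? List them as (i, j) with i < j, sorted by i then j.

count = 2; pairs: (0,4), (1,5)

α = atan 0.1 = 5.71°;  2α = 11.42°
n_0 = (+0.9018, +0.4322)
n_1 = (+0.3189, +0.9478)
n_2 = (-0.6398, +0.7686)
n_3 = (-0.9984, +0.0569)
n_4 = (-0.8207, -0.5714)
n_5 = (-0.2835, -0.9590)
n_6 = (+0.4315, -0.9021)
n_7 = (+0.9605, -0.2784)
  (0,1): δ = 134.21°  ·
  (0,2): δ = 75.84°  ·
  (0,3): δ = 28.87°  ·
  (0,4): δ = 9.24°  ✓
  (0,5): δ = 47.92°  ·
  (0,6): δ = 89.95°  ·
  (0,7): δ = 138.23°  ·
  (1,2): δ = 121.63°  ·
  (1,3): δ = 74.66°  ·
  (1,4): δ = 36.55°  ·
  (1,5): δ = 2.13°  ✓
  (1,6): δ = 44.16°  ·
  (1,7): δ = 92.43°  ·
  (2,3): δ = 133.04°  ·
  (2,4): δ = 94.92°  ·
  (2,5): δ = 56.24°  ·
  (2,6): δ = 14.21°  ·
  (2,7): δ = 34.06°  ·
  (3,4): δ = 141.89°  ·
  (3,5): δ = 103.21°  ·
  (3,6): δ = 61.18°  ·
  (3,7): δ = 12.90°  ·
  (4,5): δ = 141.32°  ·
  (4,6): δ = 99.29°  ·
  (4,7): δ = 51.01°  ·
  (5,6): δ = 137.97°  ·
  (5,7): δ = 89.69°  ·
  (6,7): δ = 131.72°  ·
antipodal pairs: 2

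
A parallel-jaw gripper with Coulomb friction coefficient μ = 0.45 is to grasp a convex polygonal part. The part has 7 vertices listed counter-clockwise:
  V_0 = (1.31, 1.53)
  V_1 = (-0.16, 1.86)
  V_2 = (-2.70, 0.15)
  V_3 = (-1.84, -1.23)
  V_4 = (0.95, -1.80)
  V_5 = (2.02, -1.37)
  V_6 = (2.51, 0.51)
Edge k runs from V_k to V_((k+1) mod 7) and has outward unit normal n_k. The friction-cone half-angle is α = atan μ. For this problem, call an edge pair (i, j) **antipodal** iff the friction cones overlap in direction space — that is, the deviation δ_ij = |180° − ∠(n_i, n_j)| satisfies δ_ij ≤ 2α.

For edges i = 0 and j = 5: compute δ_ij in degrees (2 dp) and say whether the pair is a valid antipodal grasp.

α = atan 0.45 = 24.23°;  2α = 48.46°
edge 0: e_0 = (-1.47, +0.33);  n_0 = (+0.2190, +0.9757)
edge 5: e_5 = (+0.49, +1.88);  n_5 = (+0.9677, -0.2522)
∠(n_0, n_5) = 91.96°
δ = |180° − 91.96°| = 88.04°
88.04° > 2α = 48.46°  →  invalid

δ = 88.04°, invalid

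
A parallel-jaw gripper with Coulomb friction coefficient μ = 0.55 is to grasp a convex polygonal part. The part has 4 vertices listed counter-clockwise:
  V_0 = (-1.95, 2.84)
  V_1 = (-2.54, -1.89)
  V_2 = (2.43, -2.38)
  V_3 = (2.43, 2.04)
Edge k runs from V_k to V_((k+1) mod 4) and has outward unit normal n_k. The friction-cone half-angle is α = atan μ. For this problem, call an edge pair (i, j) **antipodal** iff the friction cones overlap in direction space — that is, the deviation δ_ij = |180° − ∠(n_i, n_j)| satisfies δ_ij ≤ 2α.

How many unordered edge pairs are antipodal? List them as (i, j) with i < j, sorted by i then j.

count = 2; pairs: (0,2), (1,3)

α = atan 0.55 = 28.81°;  2α = 57.62°
n_0 = (-0.9923, +0.1238)
n_1 = (-0.0981, -0.9952)
n_2 = (+1.0000, -0.0000)
n_3 = (+0.1797, +0.9837)
  (0,1): δ = 88.52°  ·
  (0,2): δ = 7.11°  ✓
  (0,3): δ = 86.76°  ·
  (1,2): δ = 84.37°  ·
  (1,3): δ = 4.72°  ✓
  (2,3): δ = 100.35°  ·
antipodal pairs: 2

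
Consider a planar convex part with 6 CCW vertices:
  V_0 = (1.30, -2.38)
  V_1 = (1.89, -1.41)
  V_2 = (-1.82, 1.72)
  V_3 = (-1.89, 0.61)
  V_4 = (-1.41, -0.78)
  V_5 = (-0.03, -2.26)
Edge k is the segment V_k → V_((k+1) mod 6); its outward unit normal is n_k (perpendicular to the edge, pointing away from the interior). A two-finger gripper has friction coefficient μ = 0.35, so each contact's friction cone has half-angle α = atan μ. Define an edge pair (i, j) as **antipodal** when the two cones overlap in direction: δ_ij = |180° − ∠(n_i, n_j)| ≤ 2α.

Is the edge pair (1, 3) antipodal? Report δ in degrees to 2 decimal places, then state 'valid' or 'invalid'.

δ = 30.80°, valid

α = atan 0.35 = 19.29°;  2α = 38.58°
edge 1: e_1 = (-3.71, +3.13);  n_1 = (+0.6448, +0.7643)
edge 3: e_3 = (+0.48, -1.39);  n_3 = (-0.9452, -0.3264)
∠(n_1, n_3) = 149.20°
δ = |180° − 149.20°| = 30.80°
30.80° ≤ 2α = 38.58°  →  valid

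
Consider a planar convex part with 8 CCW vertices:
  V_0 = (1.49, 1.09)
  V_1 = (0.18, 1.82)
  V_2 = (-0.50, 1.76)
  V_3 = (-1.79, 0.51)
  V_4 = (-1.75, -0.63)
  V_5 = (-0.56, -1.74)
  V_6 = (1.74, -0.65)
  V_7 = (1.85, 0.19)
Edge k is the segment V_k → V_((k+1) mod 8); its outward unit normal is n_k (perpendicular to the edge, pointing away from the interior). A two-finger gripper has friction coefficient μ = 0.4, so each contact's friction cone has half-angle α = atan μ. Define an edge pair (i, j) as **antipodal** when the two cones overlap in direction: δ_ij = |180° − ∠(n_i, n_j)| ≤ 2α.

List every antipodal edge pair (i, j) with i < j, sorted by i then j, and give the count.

count = 7; pairs: (0,4), (1,5), (2,5), (2,6), (3,6), (3,7), (4,7)

α = atan 0.4 = 21.80°;  2α = 43.60°
n_0 = (+0.4868, +0.8735)
n_1 = (-0.0879, +0.9961)
n_2 = (-0.6959, +0.7182)
n_3 = (-0.9994, -0.0351)
n_4 = (-0.6821, -0.7313)
n_5 = (+0.4283, -0.9037)
n_6 = (+0.9915, -0.1298)
n_7 = (+0.9285, +0.3714)
  (0,1): δ = 145.83°  ·
  (0,2): δ = 106.77°  ·
  (0,3): δ = 58.86°  ·
  (0,4): δ = 13.88°  ✓
  (0,5): δ = 54.49°  ·
  (0,6): δ = 111.67°  ·
  (0,7): δ = 140.93°  ·
  (1,2): δ = 140.94°  ·
  (1,3): δ = 93.03°  ·
  (1,4): δ = 48.05°  ·
  (1,5): δ = 20.31°  ✓
  (1,6): δ = 77.50°  ·
  (1,7): δ = 106.76°  ·
  (2,3): δ = 132.09°  ·
  (2,4): δ = 87.11°  ·
  (2,5): δ = 18.74°  ✓
  (2,6): δ = 38.44°  ✓
  (2,7): δ = 67.70°  ·
  (3,4): δ = 135.02°  ·
  (3,5): δ = 66.65°  ·
  (3,6): δ = 9.47°  ✓
  (3,7): δ = 19.79°  ✓
  (4,5): δ = 111.64°  ·
  (4,6): δ = 54.45°  ·
  (4,7): δ = 25.19°  ✓
  (5,6): δ = 122.82°  ·
  (5,7): δ = 93.56°  ·
  (6,7): δ = 150.74°  ·
antipodal pairs: 7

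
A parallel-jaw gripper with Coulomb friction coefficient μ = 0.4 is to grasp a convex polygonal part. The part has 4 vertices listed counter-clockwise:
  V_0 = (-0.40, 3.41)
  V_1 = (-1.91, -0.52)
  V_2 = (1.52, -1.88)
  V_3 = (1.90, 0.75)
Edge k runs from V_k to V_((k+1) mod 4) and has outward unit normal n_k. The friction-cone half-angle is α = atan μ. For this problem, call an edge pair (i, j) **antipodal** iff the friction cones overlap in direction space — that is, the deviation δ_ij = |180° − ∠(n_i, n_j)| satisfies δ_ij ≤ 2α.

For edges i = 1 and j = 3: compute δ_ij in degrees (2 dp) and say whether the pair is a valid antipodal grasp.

δ = 27.52°, valid

α = atan 0.4 = 21.80°;  2α = 43.60°
edge 1: e_1 = (+3.43, -1.36);  n_1 = (-0.3686, -0.9296)
edge 3: e_3 = (-2.30, +2.66);  n_3 = (+0.7564, +0.6541)
∠(n_1, n_3) = 152.48°
δ = |180° − 152.48°| = 27.52°
27.52° ≤ 2α = 43.60°  →  valid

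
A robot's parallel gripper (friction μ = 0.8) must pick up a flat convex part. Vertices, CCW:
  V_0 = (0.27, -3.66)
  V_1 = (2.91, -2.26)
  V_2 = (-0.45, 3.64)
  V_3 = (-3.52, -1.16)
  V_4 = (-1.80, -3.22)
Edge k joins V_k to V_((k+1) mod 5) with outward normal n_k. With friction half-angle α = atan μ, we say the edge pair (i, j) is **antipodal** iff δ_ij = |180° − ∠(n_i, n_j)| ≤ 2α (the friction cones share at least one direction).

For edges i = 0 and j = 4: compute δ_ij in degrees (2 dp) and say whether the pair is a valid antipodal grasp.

α = atan 0.8 = 38.66°;  2α = 77.32°
edge 0: e_0 = (+2.64, +1.40);  n_0 = (+0.4685, -0.8835)
edge 4: e_4 = (+2.07, -0.44);  n_4 = (-0.2079, -0.9781)
∠(n_0, n_4) = 39.94°
δ = |180° − 39.94°| = 140.06°
140.06° > 2α = 77.32°  →  invalid

δ = 140.06°, invalid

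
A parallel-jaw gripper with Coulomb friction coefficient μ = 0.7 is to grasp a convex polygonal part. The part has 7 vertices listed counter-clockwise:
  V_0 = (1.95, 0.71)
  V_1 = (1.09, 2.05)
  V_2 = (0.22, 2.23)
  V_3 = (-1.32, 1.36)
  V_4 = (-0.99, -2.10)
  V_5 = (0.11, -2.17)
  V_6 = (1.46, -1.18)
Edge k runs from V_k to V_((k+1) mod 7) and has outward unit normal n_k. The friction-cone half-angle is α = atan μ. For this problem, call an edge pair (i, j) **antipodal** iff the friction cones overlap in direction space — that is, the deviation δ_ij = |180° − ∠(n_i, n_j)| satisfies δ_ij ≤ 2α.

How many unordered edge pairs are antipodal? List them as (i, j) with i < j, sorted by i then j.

α = atan 0.7 = 34.99°;  2α = 69.98°
n_0 = (+0.8416, +0.5401)
n_1 = (+0.2026, +0.9793)
n_2 = (-0.4919, +0.8707)
n_3 = (-0.9955, -0.0949)
n_4 = (-0.0635, -0.9980)
n_5 = (+0.5914, -0.8064)
n_6 = (+0.9680, -0.2510)
  (0,1): δ = 134.38°  ·
  (0,2): δ = 93.23°  ·
  (0,3): δ = 27.24°  ✓
  (0,4): δ = 53.67°  ✓
  (0,5): δ = 93.56°  ·
  (0,6): δ = 132.77°  ·
  (1,2): δ = 138.85°  ·
  (1,3): δ = 72.86°  ·
  (1,4): δ = 8.05°  ✓
  (1,5): δ = 47.94°  ✓
  (1,6): δ = 87.15°  ·
  (2,3): δ = 114.02°  ·
  (2,4): δ = 33.10°  ✓
  (2,5): δ = 6.79°  ✓
  (2,6): δ = 46.00°  ✓
  (3,4): δ = 99.09°  ·
  (3,5): δ = 59.19°  ✓
  (3,6): δ = 19.98°  ✓
  (4,5): δ = 140.10°  ·
  (4,6): δ = 100.89°  ·
  (5,6): δ = 140.79°  ·
antipodal pairs: 9

count = 9; pairs: (0,3), (0,4), (1,4), (1,5), (2,4), (2,5), (2,6), (3,5), (3,6)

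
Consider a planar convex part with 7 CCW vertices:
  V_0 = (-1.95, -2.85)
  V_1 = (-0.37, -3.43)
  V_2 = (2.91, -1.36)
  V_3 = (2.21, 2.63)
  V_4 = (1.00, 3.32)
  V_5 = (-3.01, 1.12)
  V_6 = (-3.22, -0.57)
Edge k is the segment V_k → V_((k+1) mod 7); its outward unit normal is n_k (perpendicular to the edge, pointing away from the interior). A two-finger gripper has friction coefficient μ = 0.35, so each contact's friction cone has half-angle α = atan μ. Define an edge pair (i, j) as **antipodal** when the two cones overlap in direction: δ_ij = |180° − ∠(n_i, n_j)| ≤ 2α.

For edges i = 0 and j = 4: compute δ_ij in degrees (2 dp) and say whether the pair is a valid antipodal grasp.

δ = 48.91°, invalid

α = atan 0.35 = 19.29°;  2α = 38.58°
edge 0: e_0 = (+1.58, -0.58);  n_0 = (-0.3446, -0.9387)
edge 4: e_4 = (-4.01, -2.20);  n_4 = (-0.4810, +0.8767)
∠(n_0, n_4) = 131.09°
δ = |180° − 131.09°| = 48.91°
48.91° > 2α = 38.58°  →  invalid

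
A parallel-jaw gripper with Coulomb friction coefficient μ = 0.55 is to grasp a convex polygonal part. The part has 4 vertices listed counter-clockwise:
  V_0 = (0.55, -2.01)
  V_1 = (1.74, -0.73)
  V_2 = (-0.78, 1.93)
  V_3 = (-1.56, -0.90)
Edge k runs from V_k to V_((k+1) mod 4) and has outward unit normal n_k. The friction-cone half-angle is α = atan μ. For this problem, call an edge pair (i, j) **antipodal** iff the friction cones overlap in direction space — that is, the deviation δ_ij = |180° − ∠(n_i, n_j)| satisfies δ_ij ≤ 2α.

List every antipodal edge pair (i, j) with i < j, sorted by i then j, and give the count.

α = atan 0.55 = 28.81°;  2α = 57.62°
n_0 = (+0.7324, -0.6809)
n_1 = (+0.7260, +0.6877)
n_2 = (-0.9641, +0.2657)
n_3 = (-0.4656, -0.8850)
  (0,1): δ = 93.63°  ·
  (0,2): δ = 27.50°  ✓
  (0,3): δ = 105.17°  ·
  (1,2): δ = 58.86°  ·
  (1,3): δ = 18.80°  ✓
  (2,3): δ = 102.34°  ·
antipodal pairs: 2

count = 2; pairs: (0,2), (1,3)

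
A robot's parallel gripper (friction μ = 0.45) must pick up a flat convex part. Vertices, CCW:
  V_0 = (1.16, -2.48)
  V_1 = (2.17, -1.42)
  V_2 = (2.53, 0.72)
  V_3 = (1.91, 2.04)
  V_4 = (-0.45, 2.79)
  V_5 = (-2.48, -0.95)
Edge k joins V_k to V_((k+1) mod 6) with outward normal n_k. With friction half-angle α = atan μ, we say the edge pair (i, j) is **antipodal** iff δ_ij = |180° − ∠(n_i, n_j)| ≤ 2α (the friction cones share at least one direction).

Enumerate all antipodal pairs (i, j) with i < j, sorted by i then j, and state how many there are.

α = atan 0.45 = 24.23°;  2α = 48.46°
n_0 = (+0.7240, -0.6898)
n_1 = (+0.9861, -0.1659)
n_2 = (+0.9051, +0.4251)
n_3 = (+0.3029, +0.9530)
n_4 = (-0.8789, +0.4770)
n_5 = (-0.3875, -0.9219)
  (0,1): δ = 145.93°  ·
  (0,2): δ = 111.22°  ·
  (0,3): δ = 64.01°  ·
  (0,4): δ = 15.12°  ✓
  (0,5): δ = 110.82°  ·
  (1,2): δ = 145.29°  ·
  (1,3): δ = 98.08°  ·
  (1,4): δ = 18.94°  ✓
  (1,5): δ = 76.75°  ·
  (2,3): δ = 132.79°  ·
  (2,4): δ = 53.65°  ·
  (2,5): δ = 42.04°  ✓
  (3,4): δ = 100.86°  ·
  (3,5): δ = 5.17°  ✓
  (4,5): δ = 84.31°  ·
antipodal pairs: 4

count = 4; pairs: (0,4), (1,4), (2,5), (3,5)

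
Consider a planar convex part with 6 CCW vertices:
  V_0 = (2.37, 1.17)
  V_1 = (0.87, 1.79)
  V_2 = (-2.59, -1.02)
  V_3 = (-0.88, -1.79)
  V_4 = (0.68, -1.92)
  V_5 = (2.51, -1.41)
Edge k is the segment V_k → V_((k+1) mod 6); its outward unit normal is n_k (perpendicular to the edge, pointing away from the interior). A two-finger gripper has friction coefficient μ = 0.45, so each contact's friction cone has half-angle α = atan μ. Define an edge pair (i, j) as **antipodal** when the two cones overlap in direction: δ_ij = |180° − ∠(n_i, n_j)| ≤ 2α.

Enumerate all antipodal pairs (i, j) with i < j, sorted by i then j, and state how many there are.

count = 5; pairs: (0,2), (0,3), (0,4), (1,3), (1,4)

α = atan 0.45 = 24.23°;  2α = 48.46°
n_0 = (+0.3820, +0.9242)
n_1 = (-0.6304, +0.7763)
n_2 = (-0.4106, -0.9118)
n_3 = (-0.0830, -0.9965)
n_4 = (+0.2685, -0.9633)
n_5 = (+0.9985, +0.0542)
  (0,1): δ = 118.46°  ·
  (0,2): δ = 1.78°  ✓
  (0,3): δ = 17.69°  ✓
  (0,4): δ = 38.03°  ✓
  (0,5): δ = 115.56°  ·
  (1,2): δ = 63.32°  ·
  (1,3): δ = 43.85°  ✓
  (1,4): δ = 23.51°  ✓
  (1,5): δ = 54.02°  ·
  (2,3): δ = 160.52°  ·
  (2,4): δ = 140.19°  ·
  (2,5): δ = 62.65°  ·
  (3,4): δ = 159.66°  ·
  (3,5): δ = 82.13°  ·
  (4,5): δ = 102.47°  ·
antipodal pairs: 5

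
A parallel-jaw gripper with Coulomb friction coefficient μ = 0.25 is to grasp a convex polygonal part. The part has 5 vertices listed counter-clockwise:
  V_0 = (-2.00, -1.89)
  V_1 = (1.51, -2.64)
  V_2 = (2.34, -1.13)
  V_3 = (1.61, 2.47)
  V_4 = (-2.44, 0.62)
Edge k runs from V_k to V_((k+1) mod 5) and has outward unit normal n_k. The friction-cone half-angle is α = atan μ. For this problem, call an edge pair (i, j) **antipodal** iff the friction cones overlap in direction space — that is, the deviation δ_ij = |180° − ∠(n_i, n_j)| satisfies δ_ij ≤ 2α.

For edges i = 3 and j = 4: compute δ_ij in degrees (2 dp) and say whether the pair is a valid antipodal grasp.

δ = 104.61°, invalid

α = atan 0.25 = 14.04°;  2α = 28.07°
edge 3: e_3 = (-4.05, -1.85);  n_3 = (-0.4155, +0.9096)
edge 4: e_4 = (+0.44, -2.51);  n_4 = (-0.9850, -0.1727)
∠(n_3, n_4) = 75.39°
δ = |180° − 75.39°| = 104.61°
104.61° > 2α = 28.07°  →  invalid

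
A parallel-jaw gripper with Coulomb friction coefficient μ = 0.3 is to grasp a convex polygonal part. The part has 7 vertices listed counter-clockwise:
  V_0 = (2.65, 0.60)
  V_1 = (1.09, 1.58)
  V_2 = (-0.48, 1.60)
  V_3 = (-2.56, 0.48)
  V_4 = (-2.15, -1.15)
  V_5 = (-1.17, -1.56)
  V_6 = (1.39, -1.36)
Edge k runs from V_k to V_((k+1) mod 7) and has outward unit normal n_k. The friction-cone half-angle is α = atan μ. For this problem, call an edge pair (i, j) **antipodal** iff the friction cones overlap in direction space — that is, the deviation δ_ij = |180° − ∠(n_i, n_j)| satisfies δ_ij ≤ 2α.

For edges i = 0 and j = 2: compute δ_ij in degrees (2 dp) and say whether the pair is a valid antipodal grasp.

δ = 119.56°, invalid

α = atan 0.3 = 16.70°;  2α = 33.40°
edge 0: e_0 = (-1.56, +0.98);  n_0 = (+0.5319, +0.8468)
edge 2: e_2 = (-2.08, -1.12);  n_2 = (-0.4741, +0.8805)
∠(n_0, n_2) = 60.44°
δ = |180° − 60.44°| = 119.56°
119.56° > 2α = 33.40°  →  invalid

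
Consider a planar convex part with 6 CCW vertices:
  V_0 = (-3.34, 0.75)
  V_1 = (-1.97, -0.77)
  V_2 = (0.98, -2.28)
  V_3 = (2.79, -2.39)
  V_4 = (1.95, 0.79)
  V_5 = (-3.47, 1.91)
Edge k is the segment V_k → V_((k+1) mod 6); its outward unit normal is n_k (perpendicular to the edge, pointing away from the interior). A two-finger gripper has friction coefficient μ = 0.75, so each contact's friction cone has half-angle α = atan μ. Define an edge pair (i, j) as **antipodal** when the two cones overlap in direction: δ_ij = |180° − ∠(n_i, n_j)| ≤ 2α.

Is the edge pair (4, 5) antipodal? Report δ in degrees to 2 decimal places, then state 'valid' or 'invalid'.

α = atan 0.75 = 36.87°;  2α = 73.74°
edge 4: e_4 = (-5.42, +1.12);  n_4 = (+0.2024, +0.9793)
edge 5: e_5 = (+0.13, -1.16);  n_5 = (-0.9938, -0.1114)
∠(n_4, n_5) = 108.07°
δ = |180° − 108.07°| = 71.93°
71.93° ≤ 2α = 73.74°  →  valid

δ = 71.93°, valid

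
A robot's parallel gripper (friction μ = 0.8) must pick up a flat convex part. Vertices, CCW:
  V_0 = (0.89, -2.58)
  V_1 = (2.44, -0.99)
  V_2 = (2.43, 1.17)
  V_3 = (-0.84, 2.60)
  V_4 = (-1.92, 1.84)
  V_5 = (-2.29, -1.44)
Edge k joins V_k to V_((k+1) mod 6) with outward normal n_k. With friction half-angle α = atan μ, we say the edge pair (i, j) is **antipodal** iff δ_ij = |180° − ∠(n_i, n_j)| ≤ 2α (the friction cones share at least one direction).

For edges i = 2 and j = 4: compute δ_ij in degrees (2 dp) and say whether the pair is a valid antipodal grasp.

δ = 72.82°, valid

α = atan 0.8 = 38.66°;  2α = 77.32°
edge 2: e_2 = (-3.27, +1.43);  n_2 = (+0.4007, +0.9162)
edge 4: e_4 = (-0.37, -3.28);  n_4 = (-0.9937, +0.1121)
∠(n_2, n_4) = 107.18°
δ = |180° − 107.18°| = 72.82°
72.82° ≤ 2α = 77.32°  →  valid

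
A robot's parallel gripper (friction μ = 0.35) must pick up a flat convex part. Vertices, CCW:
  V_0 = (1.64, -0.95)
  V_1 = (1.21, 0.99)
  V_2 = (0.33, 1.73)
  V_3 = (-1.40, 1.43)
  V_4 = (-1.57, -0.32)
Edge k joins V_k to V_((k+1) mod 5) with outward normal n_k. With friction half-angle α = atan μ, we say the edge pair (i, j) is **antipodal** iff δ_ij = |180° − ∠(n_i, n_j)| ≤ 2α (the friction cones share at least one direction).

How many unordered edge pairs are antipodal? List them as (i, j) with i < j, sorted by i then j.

α = atan 0.35 = 19.29°;  2α = 38.58°
n_0 = (+0.9763, +0.2164)
n_1 = (+0.6436, +0.7654)
n_2 = (-0.1709, +0.9853)
n_3 = (-0.9953, +0.0967)
n_4 = (-0.1926, -0.9813)
  (0,1): δ = 142.56°  ·
  (0,2): δ = 92.66°  ·
  (0,3): δ = 18.05°  ✓
  (0,4): δ = 66.40°  ·
  (1,2): δ = 130.10°  ·
  (1,3): δ = 55.49°  ·
  (1,4): δ = 28.96°  ✓
  (2,3): δ = 105.39°  ·
  (2,4): δ = 20.94°  ✓
  (3,4): δ = 95.56°  ·
antipodal pairs: 3

count = 3; pairs: (0,3), (1,4), (2,4)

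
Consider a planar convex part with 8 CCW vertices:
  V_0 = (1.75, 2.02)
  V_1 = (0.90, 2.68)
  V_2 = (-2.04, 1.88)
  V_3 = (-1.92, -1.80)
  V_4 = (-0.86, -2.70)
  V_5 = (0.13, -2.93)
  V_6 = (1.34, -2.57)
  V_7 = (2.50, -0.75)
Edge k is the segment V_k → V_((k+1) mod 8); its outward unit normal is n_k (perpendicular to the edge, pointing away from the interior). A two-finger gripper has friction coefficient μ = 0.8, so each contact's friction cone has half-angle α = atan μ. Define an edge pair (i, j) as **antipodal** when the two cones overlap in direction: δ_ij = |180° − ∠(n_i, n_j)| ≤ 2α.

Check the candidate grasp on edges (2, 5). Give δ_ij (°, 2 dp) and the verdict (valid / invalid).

α = atan 0.8 = 38.66°;  2α = 77.32°
edge 2: e_2 = (+0.12, -3.68);  n_2 = (-0.9995, -0.0326)
edge 5: e_5 = (+1.21, +0.36);  n_5 = (+0.2852, -0.9585)
∠(n_2, n_5) = 104.70°
δ = |180° − 104.70°| = 75.30°
75.30° ≤ 2α = 77.32°  →  valid

δ = 75.30°, valid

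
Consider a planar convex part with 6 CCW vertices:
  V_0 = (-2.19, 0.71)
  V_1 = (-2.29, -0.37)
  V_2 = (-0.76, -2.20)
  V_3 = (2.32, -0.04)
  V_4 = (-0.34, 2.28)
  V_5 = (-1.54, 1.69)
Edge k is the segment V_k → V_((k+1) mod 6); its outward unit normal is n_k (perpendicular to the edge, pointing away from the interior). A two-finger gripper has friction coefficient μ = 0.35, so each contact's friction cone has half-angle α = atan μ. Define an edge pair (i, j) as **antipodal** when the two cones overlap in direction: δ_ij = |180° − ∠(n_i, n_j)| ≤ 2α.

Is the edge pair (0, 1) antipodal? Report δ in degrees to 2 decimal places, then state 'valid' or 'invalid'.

δ = 134.81°, invalid

α = atan 0.35 = 19.29°;  2α = 38.58°
edge 0: e_0 = (-0.10, -1.08);  n_0 = (-0.9957, +0.0922)
edge 1: e_1 = (+1.53, -1.83);  n_1 = (-0.7672, -0.6414)
∠(n_0, n_1) = 45.19°
δ = |180° − 45.19°| = 134.81°
134.81° > 2α = 38.58°  →  invalid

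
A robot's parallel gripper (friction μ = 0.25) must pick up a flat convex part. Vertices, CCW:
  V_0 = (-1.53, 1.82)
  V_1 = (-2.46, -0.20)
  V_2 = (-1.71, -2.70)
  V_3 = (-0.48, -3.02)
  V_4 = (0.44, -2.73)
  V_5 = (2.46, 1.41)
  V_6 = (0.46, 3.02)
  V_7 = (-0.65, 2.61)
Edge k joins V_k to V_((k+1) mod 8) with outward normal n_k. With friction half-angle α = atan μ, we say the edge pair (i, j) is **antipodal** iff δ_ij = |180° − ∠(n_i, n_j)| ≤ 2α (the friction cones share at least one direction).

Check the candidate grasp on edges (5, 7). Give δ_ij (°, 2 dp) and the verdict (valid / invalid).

α = atan 0.25 = 14.04°;  2α = 28.07°
edge 5: e_5 = (-2.00, +1.61);  n_5 = (+0.6271, +0.7790)
edge 7: e_7 = (-0.88, -0.79);  n_7 = (-0.6680, +0.7441)
∠(n_5, n_7) = 80.75°
δ = |180° − 80.75°| = 99.25°
99.25° > 2α = 28.07°  →  invalid

δ = 99.25°, invalid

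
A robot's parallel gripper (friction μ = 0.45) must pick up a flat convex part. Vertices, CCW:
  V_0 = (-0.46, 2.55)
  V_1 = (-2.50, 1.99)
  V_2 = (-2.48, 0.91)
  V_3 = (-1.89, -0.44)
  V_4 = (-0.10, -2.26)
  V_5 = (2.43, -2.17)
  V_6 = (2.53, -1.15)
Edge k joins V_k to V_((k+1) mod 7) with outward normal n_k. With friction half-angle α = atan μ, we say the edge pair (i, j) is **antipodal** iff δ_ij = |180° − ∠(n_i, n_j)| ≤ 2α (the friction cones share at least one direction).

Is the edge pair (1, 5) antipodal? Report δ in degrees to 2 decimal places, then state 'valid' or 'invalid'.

α = atan 0.45 = 24.23°;  2α = 48.46°
edge 1: e_1 = (+0.02, -1.08);  n_1 = (-0.9998, -0.0185)
edge 5: e_5 = (+0.10, +1.02);  n_5 = (+0.9952, -0.0976)
∠(n_1, n_5) = 173.34°
δ = |180° − 173.34°| = 6.66°
6.66° ≤ 2α = 48.46°  →  valid

δ = 6.66°, valid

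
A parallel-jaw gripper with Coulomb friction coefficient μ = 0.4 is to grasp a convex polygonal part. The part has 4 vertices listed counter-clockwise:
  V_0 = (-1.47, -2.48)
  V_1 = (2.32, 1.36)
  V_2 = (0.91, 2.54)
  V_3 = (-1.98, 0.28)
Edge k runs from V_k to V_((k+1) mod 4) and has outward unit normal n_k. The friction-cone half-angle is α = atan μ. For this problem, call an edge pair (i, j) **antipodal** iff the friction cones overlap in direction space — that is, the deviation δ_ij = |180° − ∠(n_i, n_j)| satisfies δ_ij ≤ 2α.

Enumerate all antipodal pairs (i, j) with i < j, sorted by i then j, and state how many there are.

count = 2; pairs: (0,2), (1,3)

α = atan 0.4 = 21.80°;  2α = 43.60°
n_0 = (+0.7117, -0.7025)
n_1 = (+0.6418, +0.7669)
n_2 = (-0.6160, +0.7877)
n_3 = (-0.9834, -0.1817)
  (0,1): δ = 85.30°  ·
  (0,2): δ = 7.35°  ✓
  (0,3): δ = 55.09°  ·
  (1,2): δ = 102.05°  ·
  (1,3): δ = 39.61°  ✓
  (2,3): δ = 117.56°  ·
antipodal pairs: 2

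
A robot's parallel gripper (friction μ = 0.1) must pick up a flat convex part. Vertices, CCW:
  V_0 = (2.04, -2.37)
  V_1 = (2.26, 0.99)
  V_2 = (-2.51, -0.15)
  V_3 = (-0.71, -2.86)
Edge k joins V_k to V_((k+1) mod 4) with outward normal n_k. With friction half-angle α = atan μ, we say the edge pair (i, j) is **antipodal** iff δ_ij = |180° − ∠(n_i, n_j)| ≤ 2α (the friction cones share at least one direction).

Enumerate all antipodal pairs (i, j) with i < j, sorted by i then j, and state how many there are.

count = 1; pairs: (1,3)

α = atan 0.1 = 5.71°;  2α = 11.42°
n_0 = (+0.9979, -0.0653)
n_1 = (-0.2324, +0.9726)
n_2 = (-0.8330, -0.5533)
n_3 = (+0.1754, -0.9845)
  (0,1): δ = 72.81°  ·
  (0,2): δ = 37.34°  ·
  (0,3): δ = 103.85°  ·
  (1,2): δ = 69.85°  ·
  (1,3): δ = 3.34°  ✓
  (2,3): δ = 113.49°  ·
antipodal pairs: 1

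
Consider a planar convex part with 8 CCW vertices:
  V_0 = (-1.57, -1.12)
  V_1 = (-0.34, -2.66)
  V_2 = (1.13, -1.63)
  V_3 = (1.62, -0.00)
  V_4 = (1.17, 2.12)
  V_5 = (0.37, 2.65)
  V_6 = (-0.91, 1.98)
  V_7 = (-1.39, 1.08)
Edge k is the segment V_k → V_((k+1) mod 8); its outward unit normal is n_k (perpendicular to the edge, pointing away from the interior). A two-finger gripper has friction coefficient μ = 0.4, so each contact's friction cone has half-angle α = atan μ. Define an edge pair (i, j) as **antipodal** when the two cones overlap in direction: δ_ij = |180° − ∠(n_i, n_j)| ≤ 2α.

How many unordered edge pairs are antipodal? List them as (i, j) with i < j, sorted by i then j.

count = 8; pairs: (0,3), (0,4), (1,5), (1,6), (2,6), (2,7), (3,6), (3,7)

α = atan 0.4 = 21.80°;  2α = 43.60°
n_0 = (-0.7814, -0.6241)
n_1 = (+0.5738, -0.8190)
n_2 = (+0.9577, -0.2879)
n_3 = (+0.9782, +0.2076)
n_4 = (+0.5523, +0.8336)
n_5 = (-0.4637, +0.8860)
n_6 = (-0.8824, +0.4706)
n_7 = (-0.9967, +0.0815)
  (0,1): δ = 93.60°  ·
  (0,2): δ = 55.35°  ·
  (0,3): δ = 26.63°  ✓
  (0,4): δ = 17.86°  ✓
  (0,5): δ = 79.01°  ·
  (0,6): δ = 113.31°  ·
  (0,7): δ = 136.71°  ·
  (1,2): δ = 141.75°  ·
  (1,3): δ = 113.03°  ·
  (1,4): δ = 68.54°  ·
  (1,5): δ = 7.39°  ✓
  (1,6): δ = 26.91°  ✓
  (1,7): δ = 50.30°  ·
  (2,3): δ = 151.28°  ·
  (2,4): δ = 106.79°  ·
  (2,5): δ = 45.64°  ·
  (2,6): δ = 11.34°  ✓
  (2,7): δ = 12.05°  ✓
  (3,4): δ = 135.51°  ·
  (3,5): δ = 74.35°  ·
  (3,6): δ = 40.06°  ✓
  (3,7): δ = 16.66°  ✓
  (4,5): δ = 118.85°  ·
  (4,6): δ = 84.55°  ·
  (4,7): δ = 61.15°  ·
  (5,6): δ = 145.70°  ·
  (5,7): δ = 122.31°  ·
  (6,7): δ = 156.60°  ·
antipodal pairs: 8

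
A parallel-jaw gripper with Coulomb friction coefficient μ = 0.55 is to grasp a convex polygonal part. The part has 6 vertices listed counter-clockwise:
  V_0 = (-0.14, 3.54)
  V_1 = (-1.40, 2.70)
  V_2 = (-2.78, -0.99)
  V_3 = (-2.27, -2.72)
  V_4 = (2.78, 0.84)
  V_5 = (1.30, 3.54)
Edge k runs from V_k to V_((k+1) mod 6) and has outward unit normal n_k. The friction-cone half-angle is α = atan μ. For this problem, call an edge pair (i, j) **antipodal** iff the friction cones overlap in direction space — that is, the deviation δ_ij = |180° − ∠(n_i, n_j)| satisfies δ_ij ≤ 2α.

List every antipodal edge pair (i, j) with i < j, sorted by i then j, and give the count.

α = atan 0.55 = 28.81°;  2α = 57.62°
n_0 = (-0.5547, +0.8321)
n_1 = (-0.9366, +0.3503)
n_2 = (-0.9592, -0.2828)
n_3 = (+0.5762, -0.8173)
n_4 = (+0.8769, +0.4807)
n_5 = (+0.0000, +1.0000)
  (0,1): δ = 144.20°  ·
  (0,2): δ = 107.26°  ·
  (0,3): δ = 1.49°  ✓
  (0,4): δ = 85.04°  ·
  (0,5): δ = 146.31°  ·
  (1,2): δ = 143.07°  ·
  (1,3): δ = 34.31°  ✓
  (1,4): δ = 49.23°  ✓
  (1,5): δ = 110.50°  ·
  (2,3): δ = 71.24°  ·
  (2,4): δ = 12.30°  ✓
  (2,5): δ = 73.57°  ·
  (3,4): δ = 96.45°  ·
  (3,5): δ = 35.18°  ✓
  (4,5): δ = 118.73°  ·
antipodal pairs: 5

count = 5; pairs: (0,3), (1,3), (1,4), (2,4), (3,5)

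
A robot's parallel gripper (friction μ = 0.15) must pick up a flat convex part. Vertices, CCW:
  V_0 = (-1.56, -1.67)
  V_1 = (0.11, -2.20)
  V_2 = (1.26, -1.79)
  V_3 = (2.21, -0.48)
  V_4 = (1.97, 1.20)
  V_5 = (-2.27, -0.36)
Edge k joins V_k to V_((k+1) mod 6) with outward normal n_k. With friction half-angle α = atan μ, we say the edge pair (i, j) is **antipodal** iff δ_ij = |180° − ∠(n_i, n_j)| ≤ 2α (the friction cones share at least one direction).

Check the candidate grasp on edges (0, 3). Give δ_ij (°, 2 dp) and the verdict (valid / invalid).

α = atan 0.15 = 8.53°;  2α = 17.06°
edge 0: e_0 = (+1.67, -0.53);  n_0 = (-0.3025, -0.9532)
edge 3: e_3 = (-0.24, +1.68);  n_3 = (+0.9899, +0.1414)
∠(n_0, n_3) = 115.74°
δ = |180° − 115.74°| = 64.26°
64.26° > 2α = 17.06°  →  invalid

δ = 64.26°, invalid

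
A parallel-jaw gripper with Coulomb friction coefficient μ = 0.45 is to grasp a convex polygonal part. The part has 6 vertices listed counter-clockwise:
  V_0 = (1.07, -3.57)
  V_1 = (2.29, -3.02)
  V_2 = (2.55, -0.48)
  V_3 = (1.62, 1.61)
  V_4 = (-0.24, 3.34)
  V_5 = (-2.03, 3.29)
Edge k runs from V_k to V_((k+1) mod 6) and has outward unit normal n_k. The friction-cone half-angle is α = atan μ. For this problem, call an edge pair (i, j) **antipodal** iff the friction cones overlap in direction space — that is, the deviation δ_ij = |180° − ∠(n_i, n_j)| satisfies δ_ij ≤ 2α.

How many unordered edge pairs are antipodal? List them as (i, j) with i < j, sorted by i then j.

count = 4; pairs: (0,4), (1,5), (2,5), (3,5)

α = atan 0.45 = 24.23°;  2α = 48.46°
n_0 = (+0.4110, -0.9116)
n_1 = (+0.9948, -0.1018)
n_2 = (+0.9136, +0.4065)
n_3 = (+0.6811, +0.7322)
n_4 = (-0.0279, +0.9996)
n_5 = (-0.9113, -0.4118)
  (0,1): δ = 120.11°  ·
  (0,2): δ = 90.28°  ·
  (0,3): δ = 67.19°  ·
  (0,4): δ = 22.67°  ✓
  (0,5): δ = 90.05°  ·
  (1,2): δ = 150.17°  ·
  (1,3): δ = 127.08°  ·
  (1,4): δ = 82.56°  ·
  (1,5): δ = 30.16°  ✓
  (2,3): δ = 156.91°  ·
  (2,4): δ = 112.39°  ·
  (2,5): δ = 0.33°  ✓
  (3,4): δ = 135.47°  ·
  (3,5): δ = 22.76°  ✓
  (4,5): δ = 67.28°  ·
antipodal pairs: 4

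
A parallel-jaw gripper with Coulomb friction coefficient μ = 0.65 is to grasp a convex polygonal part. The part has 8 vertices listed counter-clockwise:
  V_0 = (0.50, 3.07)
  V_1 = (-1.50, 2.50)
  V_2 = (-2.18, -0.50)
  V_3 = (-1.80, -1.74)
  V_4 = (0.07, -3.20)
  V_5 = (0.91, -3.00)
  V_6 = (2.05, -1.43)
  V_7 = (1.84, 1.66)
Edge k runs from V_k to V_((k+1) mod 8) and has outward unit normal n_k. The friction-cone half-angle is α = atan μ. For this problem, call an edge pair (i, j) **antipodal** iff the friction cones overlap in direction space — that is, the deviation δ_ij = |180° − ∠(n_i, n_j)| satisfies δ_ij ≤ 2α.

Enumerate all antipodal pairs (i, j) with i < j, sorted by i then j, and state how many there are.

α = atan 0.65 = 33.02°;  2α = 66.05°
n_0 = (-0.2741, +0.9617)
n_1 = (-0.9753, +0.2211)
n_2 = (-0.9561, -0.2930)
n_3 = (-0.6154, -0.7882)
n_4 = (+0.2316, -0.9728)
n_5 = (+0.8092, -0.5876)
n_6 = (+0.9977, +0.0678)
n_7 = (+0.7249, +0.6889)
  (0,1): δ = 118.68°  ·
  (0,2): δ = 88.87°  ·
  (0,3): δ = 53.89°  ✓
  (0,4): δ = 2.52°  ✓
  (0,5): δ = 38.11°  ✓
  (0,6): δ = 77.98°  ·
  (0,7): δ = 117.63°  ·
  (1,2): δ = 150.19°  ·
  (1,3): δ = 115.21°  ·
  (1,4): δ = 63.84°  ✓
  (1,5): δ = 23.21°  ✓
  (1,6): δ = 16.66°  ✓
  (1,7): δ = 56.31°  ✓
  (2,3): δ = 145.02°  ·
  (2,4): δ = 93.65°  ·
  (2,5): δ = 53.02°  ✓
  (2,6): δ = 13.15°  ✓
  (2,7): δ = 26.50°  ✓
  (3,4): δ = 128.63°  ·
  (3,5): δ = 88.00°  ·
  (3,6): δ = 48.13°  ✓
  (3,7): δ = 8.48°  ✓
  (4,5): δ = 139.38°  ·
  (4,6): δ = 99.50°  ·
  (4,7): δ = 59.85°  ✓
  (5,6): δ = 140.13°  ·
  (5,7): δ = 100.47°  ·
  (6,7): δ = 140.35°  ·
antipodal pairs: 13

count = 13; pairs: (0,3), (0,4), (0,5), (1,4), (1,5), (1,6), (1,7), (2,5), (2,6), (2,7), (3,6), (3,7), (4,7)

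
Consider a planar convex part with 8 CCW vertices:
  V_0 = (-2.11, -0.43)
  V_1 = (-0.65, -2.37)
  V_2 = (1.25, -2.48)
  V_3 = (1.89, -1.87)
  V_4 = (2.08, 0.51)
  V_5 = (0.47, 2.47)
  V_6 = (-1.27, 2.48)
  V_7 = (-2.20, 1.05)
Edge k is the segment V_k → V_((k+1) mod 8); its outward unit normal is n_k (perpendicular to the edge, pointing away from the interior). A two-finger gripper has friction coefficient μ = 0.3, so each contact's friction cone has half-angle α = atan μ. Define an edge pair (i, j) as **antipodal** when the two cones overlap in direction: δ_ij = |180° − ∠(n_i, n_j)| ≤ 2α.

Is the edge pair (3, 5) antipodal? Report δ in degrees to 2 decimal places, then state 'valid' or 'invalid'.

α = atan 0.3 = 16.70°;  2α = 33.40°
edge 3: e_3 = (+0.19, +2.38);  n_3 = (+0.9968, -0.0796)
edge 5: e_5 = (-1.74, +0.01);  n_5 = (+0.0057, +1.0000)
∠(n_3, n_5) = 94.24°
δ = |180° − 94.24°| = 85.76°
85.76° > 2α = 33.40°  →  invalid

δ = 85.76°, invalid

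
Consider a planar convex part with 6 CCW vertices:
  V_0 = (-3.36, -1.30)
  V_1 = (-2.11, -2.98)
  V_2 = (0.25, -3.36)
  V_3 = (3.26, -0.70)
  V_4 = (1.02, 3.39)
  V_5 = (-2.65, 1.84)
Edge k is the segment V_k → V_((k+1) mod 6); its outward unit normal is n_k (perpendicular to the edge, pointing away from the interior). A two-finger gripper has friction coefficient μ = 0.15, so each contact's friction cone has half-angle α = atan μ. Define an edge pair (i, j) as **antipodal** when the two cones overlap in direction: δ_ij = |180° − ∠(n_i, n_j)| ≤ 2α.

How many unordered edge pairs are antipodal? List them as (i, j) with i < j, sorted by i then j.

count = 1; pairs: (0,3)

α = atan 0.15 = 8.53°;  2α = 17.06°
n_0 = (-0.8023, -0.5969)
n_1 = (-0.1590, -0.9873)
n_2 = (+0.6622, -0.7493)
n_3 = (+0.8771, +0.4804)
n_4 = (-0.3891, +0.9212)
n_5 = (-0.9754, +0.2205)
  (0,1): δ = 135.80°  ·
  (0,2): δ = 85.18°  ·
  (0,3): δ = 7.94°  ✓
  (0,4): δ = 76.25°  ·
  (0,5): δ = 130.61°  ·
  (1,2): δ = 129.39°  ·
  (1,3): δ = 52.14°  ·
  (1,4): δ = 32.04°  ·
  (1,5): δ = 86.41°  ·
  (2,3): δ = 102.76°  ·
  (2,4): δ = 18.57°  ·
  (2,5): δ = 35.79°  ·
  (3,4): δ = 95.81°  ·
  (3,5): δ = 41.45°  ·
  (4,5): δ = 125.64°  ·
antipodal pairs: 1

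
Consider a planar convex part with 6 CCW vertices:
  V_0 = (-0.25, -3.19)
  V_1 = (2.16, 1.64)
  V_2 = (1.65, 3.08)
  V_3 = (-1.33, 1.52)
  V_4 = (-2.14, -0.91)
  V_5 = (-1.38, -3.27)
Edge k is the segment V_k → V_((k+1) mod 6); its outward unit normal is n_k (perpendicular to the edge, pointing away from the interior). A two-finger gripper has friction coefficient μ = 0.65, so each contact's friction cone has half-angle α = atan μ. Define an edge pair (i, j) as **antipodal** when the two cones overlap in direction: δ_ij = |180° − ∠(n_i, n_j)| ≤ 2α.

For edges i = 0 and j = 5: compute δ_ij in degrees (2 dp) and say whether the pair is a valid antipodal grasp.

δ = 120.57°, invalid

α = atan 0.65 = 33.02°;  2α = 66.05°
edge 0: e_0 = (+2.41, +4.83);  n_0 = (+0.8948, -0.4465)
edge 5: e_5 = (+1.13, +0.08);  n_5 = (+0.0706, -0.9975)
∠(n_0, n_5) = 59.43°
δ = |180° − 59.43°| = 120.57°
120.57° > 2α = 66.05°  →  invalid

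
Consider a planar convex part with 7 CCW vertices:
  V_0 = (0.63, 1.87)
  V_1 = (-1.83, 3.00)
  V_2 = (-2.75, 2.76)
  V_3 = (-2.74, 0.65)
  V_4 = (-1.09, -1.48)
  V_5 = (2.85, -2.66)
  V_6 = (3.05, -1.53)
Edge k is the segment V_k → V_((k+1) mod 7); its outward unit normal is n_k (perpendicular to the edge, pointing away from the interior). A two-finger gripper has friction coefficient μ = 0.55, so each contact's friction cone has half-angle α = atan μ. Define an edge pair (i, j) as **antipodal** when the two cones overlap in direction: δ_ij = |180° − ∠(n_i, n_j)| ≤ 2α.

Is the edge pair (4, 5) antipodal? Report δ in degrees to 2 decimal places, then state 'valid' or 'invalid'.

δ = 83.36°, invalid

α = atan 0.55 = 28.81°;  2α = 57.62°
edge 4: e_4 = (+3.94, -1.18);  n_4 = (-0.2869, -0.9580)
edge 5: e_5 = (+0.20, +1.13);  n_5 = (+0.9847, -0.1743)
∠(n_4, n_5) = 96.64°
δ = |180° − 96.64°| = 83.36°
83.36° > 2α = 57.62°  →  invalid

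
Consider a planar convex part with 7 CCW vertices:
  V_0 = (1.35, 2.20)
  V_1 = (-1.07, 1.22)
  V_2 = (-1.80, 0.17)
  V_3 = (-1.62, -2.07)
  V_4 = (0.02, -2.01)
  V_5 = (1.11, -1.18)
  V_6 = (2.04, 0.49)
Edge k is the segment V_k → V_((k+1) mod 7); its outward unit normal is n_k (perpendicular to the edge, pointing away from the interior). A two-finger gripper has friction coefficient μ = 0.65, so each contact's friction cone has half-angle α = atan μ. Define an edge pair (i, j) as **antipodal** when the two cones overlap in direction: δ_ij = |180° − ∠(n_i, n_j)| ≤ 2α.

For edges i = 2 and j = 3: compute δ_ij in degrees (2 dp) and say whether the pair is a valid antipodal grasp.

α = atan 0.65 = 33.02°;  2α = 66.05°
edge 2: e_2 = (+0.18, -2.24);  n_2 = (-0.9968, -0.0801)
edge 3: e_3 = (+1.64, +0.06);  n_3 = (+0.0366, -0.9993)
∠(n_2, n_3) = 87.50°
δ = |180° − 87.50°| = 92.50°
92.50° > 2α = 66.05°  →  invalid

δ = 92.50°, invalid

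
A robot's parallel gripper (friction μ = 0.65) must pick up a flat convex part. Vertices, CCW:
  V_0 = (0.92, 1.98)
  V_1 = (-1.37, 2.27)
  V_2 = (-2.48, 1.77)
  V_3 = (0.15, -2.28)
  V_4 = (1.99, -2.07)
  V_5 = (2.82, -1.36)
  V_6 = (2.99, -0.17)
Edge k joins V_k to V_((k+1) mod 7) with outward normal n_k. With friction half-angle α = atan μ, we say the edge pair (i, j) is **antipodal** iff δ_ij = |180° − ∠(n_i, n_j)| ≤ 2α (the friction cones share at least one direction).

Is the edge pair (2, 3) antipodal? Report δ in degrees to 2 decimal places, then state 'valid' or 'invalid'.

α = atan 0.65 = 33.02°;  2α = 66.05°
edge 2: e_2 = (+2.63, -4.05);  n_2 = (-0.8387, -0.5446)
edge 3: e_3 = (+1.84, +0.21);  n_3 = (+0.1134, -0.9936)
∠(n_2, n_3) = 63.51°
δ = |180° − 63.51°| = 116.49°
116.49° > 2α = 66.05°  →  invalid

δ = 116.49°, invalid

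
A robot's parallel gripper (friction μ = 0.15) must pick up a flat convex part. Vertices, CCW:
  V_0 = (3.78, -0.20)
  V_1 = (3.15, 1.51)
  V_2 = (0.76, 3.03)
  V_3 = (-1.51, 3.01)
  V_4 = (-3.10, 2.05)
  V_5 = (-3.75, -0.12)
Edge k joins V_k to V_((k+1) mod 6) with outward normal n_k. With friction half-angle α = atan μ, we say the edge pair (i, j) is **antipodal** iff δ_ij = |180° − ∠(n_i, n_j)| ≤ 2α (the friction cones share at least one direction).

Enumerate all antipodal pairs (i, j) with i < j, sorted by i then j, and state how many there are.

count = 1; pairs: (2,5)

α = atan 0.15 = 8.53°;  2α = 17.06°
n_0 = (+0.9383, +0.3457)
n_1 = (+0.5366, +0.8438)
n_2 = (-0.0088, +1.0000)
n_3 = (-0.5169, +0.8561)
n_4 = (-0.9579, +0.2869)
n_5 = (-0.0106, -0.9999)
  (0,1): δ = 142.68°  ·
  (0,2): δ = 109.72°  ·
  (0,3): δ = 79.10°  ·
  (0,4): δ = 36.90°  ·
  (0,5): δ = 69.17°  ·
  (1,2): δ = 147.04°  ·
  (1,3): δ = 116.42°  ·
  (1,4): δ = 74.22°  ·
  (1,5): δ = 31.85°  ·
  (2,3): δ = 149.38°  ·
  (2,4): δ = 107.18°  ·
  (2,5): δ = 1.11°  ✓
  (3,4): δ = 137.80°  ·
  (3,5): δ = 31.73°  ·
  (4,5): δ = 73.93°  ·
antipodal pairs: 1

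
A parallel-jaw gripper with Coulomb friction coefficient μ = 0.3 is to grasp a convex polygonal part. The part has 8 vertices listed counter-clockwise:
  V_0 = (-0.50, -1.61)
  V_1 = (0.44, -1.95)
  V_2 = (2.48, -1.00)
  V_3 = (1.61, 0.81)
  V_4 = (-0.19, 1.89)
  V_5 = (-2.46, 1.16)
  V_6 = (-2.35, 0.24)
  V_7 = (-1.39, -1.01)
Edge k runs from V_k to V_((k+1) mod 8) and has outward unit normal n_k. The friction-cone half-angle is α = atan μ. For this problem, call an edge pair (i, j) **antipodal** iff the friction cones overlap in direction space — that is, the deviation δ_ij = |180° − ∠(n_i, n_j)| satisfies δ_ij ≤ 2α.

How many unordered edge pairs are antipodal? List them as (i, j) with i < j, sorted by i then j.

count = 7; pairs: (0,3), (1,4), (2,5), (2,6), (2,7), (3,6), (3,7)

α = atan 0.3 = 16.70°;  2α = 33.40°
n_0 = (-0.3401, -0.9404)
n_1 = (+0.4222, -0.9065)
n_2 = (+0.9013, +0.4332)
n_3 = (+0.5145, +0.8575)
n_4 = (-0.3061, +0.9520)
n_5 = (-0.9929, -0.1187)
n_6 = (-0.7931, -0.6091)
n_7 = (-0.5590, -0.8292)
  (0,1): δ = 135.14°  ·
  (0,2): δ = 44.44°  ·
  (0,3): δ = 11.08°  ✓
  (0,4): δ = 37.71°  ·
  (0,5): δ = 116.70°  ·
  (0,6): δ = 147.41°  ·
  (0,7): δ = 165.90°  ·
  (1,2): δ = 89.30°  ·
  (1,3): δ = 55.93°  ·
  (1,4): δ = 7.14°  ✓
  (1,5): δ = 71.85°  ·
  (1,6): δ = 102.55°  ·
  (1,7): δ = 121.04°  ·
  (2,3): δ = 146.64°  ·
  (2,4): δ = 97.84°  ·
  (2,5): δ = 18.85°  ✓
  (2,6): δ = 11.85°  ✓
  (2,7): δ = 30.34°  ✓
  (3,4): δ = 131.21°  ·
  (3,5): δ = 52.22°  ·
  (3,6): δ = 21.51°  ✓
  (3,7): δ = 3.02°  ✓
  (4,5): δ = 101.01°  ·
  (4,6): δ = 70.30°  ·
  (4,7): δ = 51.81°  ·
  (5,6): δ = 149.29°  ·
  (5,7): δ = 130.80°  ·
  (6,7): δ = 161.51°  ·
antipodal pairs: 7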